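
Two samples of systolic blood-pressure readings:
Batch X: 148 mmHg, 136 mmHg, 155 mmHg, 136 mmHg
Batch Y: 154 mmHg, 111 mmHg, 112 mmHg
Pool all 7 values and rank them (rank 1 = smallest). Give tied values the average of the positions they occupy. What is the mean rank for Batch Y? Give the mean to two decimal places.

3.00

Sorted (ascending): 111, 112, 136, 136, 148, 154, 155
The 2 values of 136 occupy positions 3–4 → average rank (3+4)/2 = 3.5.
Batch Y values → pooled ranks: 154→6, 111→1, 112→2
Mean rank = (6 + 1 + 2) / 3 = 3.00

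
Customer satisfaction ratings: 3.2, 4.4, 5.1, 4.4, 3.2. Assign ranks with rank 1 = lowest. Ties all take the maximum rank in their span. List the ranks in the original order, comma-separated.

Sorted (ascending): 3.2, 3.2, 4.4, 4.4, 5.1
The 2 values of 3.2 occupy positions 1–2 → each gets rank 2.
The 2 values of 4.4 occupy positions 3–4 → each gets rank 4.

2, 4, 5, 4, 2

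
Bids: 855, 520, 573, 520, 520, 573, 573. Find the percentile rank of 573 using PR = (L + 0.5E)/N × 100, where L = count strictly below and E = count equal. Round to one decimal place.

N = 7.
Strictly below 573: 3. Equal to 573: 3.
PR = (3 + 0.5·3)/7 × 100 = 64.3

64.3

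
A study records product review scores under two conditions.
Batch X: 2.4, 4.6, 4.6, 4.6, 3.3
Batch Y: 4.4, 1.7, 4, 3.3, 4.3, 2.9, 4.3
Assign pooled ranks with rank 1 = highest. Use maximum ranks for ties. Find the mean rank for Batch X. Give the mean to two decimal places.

5.80

Sorted (descending): 4.6, 4.6, 4.6, 4.4, 4.3, 4.3, 4, 3.3, 3.3, 2.9, 2.4, 1.7
The 3 values of 4.6 occupy positions 1–3 → each gets rank 3.
The 2 values of 4.3 occupy positions 5–6 → each gets rank 6.
The 2 values of 3.3 occupy positions 8–9 → each gets rank 9.
Batch X values → pooled ranks: 2.4→11, 4.6→3, 4.6→3, 4.6→3, 3.3→9
Mean rank = (11 + 3 + 3 + 3 + 9) / 5 = 5.80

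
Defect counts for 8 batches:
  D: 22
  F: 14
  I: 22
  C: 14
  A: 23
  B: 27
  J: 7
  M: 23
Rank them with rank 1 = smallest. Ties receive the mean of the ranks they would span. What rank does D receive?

4.5

Sorted (ascending): 7, 14, 14, 22, 22, 23, 23, 27
The 2 values of 14 occupy positions 2–3 → average rank (2+3)/2 = 2.5.
The 2 values of 22 occupy positions 4–5 → average rank (4+5)/2 = 4.5.
The 2 values of 23 occupy positions 6–7 → average rank (6+7)/2 = 6.5.
D has value 22 → rank 4.5.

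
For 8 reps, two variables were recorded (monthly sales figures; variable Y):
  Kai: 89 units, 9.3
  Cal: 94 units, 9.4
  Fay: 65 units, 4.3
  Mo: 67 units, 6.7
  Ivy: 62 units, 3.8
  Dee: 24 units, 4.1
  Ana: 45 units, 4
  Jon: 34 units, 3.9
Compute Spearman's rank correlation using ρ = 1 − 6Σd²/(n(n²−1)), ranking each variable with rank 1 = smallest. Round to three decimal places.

Ranks of variable 1: 7, 8, 5, 6, 4, 1, 3, 2
Ranks of variable 2: 7, 8, 5, 6, 1, 4, 3, 2
d = r₁ − r₂: 0, 0, 0, 0, 3, -3, 0, 0
d²: 0, 0, 0, 0, 9, 9, 0, 0; Σd² = 18
ρ = 1 − 6·18/(8·63) = 1 − 108/504 = 0.786

0.786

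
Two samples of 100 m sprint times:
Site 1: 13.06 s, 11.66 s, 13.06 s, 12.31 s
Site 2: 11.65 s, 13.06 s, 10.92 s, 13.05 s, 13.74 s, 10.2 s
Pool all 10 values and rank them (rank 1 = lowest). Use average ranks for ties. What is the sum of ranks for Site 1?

25

Sorted (ascending): 10.2, 10.92, 11.65, 11.66, 12.31, 13.05, 13.06, 13.06, 13.06, 13.74
The 3 values of 13.06 occupy positions 7–9 → average rank 8.
Site 1 values → pooled ranks: 13.06→8, 11.66→4, 13.06→8, 12.31→5
Rank sum = 8 + 4 + 8 + 5 = 25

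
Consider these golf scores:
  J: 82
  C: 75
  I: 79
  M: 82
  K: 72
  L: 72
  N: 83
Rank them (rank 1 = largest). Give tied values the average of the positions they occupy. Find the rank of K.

Sorted (descending): 83, 82, 82, 79, 75, 72, 72
The 2 values of 82 occupy positions 2–3 → average rank (2+3)/2 = 2.5.
The 2 values of 72 occupy positions 6–7 → average rank (6+7)/2 = 6.5.
K has value 72 → rank 6.5.

6.5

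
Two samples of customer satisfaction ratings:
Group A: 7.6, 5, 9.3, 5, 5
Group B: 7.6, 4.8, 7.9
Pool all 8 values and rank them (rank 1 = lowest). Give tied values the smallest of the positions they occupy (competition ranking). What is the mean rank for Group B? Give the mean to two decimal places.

Sorted (ascending): 4.8, 5, 5, 5, 7.6, 7.6, 7.9, 9.3
The 3 values of 5 occupy positions 2–4 → each gets rank 2.
The 2 values of 7.6 occupy positions 5–6 → each gets rank 5.
Group B values → pooled ranks: 7.6→5, 4.8→1, 7.9→7
Mean rank = (5 + 1 + 7) / 3 = 4.33

4.33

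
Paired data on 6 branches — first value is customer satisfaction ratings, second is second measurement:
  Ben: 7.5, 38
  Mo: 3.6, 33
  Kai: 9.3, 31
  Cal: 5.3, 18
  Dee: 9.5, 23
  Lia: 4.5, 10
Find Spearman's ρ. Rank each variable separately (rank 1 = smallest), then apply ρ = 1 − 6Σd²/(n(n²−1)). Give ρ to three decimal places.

0.086

Ranks of variable 1: 4, 1, 5, 3, 6, 2
Ranks of variable 2: 6, 5, 4, 2, 3, 1
d = r₁ − r₂: -2, -4, 1, 1, 3, 1
d²: 4, 16, 1, 1, 9, 1; Σd² = 32
ρ = 1 − 6·32/(6·35) = 1 − 192/210 = 0.086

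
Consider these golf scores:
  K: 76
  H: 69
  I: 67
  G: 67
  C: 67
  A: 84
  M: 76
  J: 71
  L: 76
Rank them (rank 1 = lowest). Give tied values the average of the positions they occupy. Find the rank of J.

Sorted (ascending): 67, 67, 67, 69, 71, 76, 76, 76, 84
The 3 values of 67 occupy positions 1–3 → average rank 2.
The 3 values of 76 occupy positions 6–8 → average rank 7.
J has value 71 → rank 5.

5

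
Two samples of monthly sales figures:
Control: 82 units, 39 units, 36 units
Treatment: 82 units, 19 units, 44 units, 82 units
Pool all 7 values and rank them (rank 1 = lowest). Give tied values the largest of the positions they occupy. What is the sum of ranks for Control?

12

Sorted (ascending): 19, 36, 39, 44, 82, 82, 82
The 3 values of 82 occupy positions 5–7 → each gets rank 7.
Control values → pooled ranks: 82→7, 39→3, 36→2
Rank sum = 7 + 3 + 2 = 12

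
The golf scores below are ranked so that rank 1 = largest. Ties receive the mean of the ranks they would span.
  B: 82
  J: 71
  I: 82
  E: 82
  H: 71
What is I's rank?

2

Sorted (descending): 82, 82, 82, 71, 71
The 3 values of 82 occupy positions 1–3 → average rank 2.
The 2 values of 71 occupy positions 4–5 → average rank (4+5)/2 = 4.5.
I has value 82 → rank 2.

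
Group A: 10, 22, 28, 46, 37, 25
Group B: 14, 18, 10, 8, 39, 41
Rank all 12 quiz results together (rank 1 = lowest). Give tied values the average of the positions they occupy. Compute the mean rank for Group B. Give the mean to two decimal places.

Sorted (ascending): 8, 10, 10, 14, 18, 22, 25, 28, 37, 39, 41, 46
The 2 values of 10 occupy positions 2–3 → average rank (2+3)/2 = 2.5.
Group B values → pooled ranks: 14→4, 18→5, 10→2.5, 8→1, 39→10, 41→11
Mean rank = (4 + 5 + 2.5 + 1 + 10 + 11) / 6 = 5.58

5.58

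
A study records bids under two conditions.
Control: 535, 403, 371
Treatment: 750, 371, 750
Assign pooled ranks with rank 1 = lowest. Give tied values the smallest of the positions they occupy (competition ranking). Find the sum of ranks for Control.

Sorted (ascending): 371, 371, 403, 535, 750, 750
The 2 values of 371 occupy positions 1–2 → each gets rank 1.
The 2 values of 750 occupy positions 5–6 → each gets rank 5.
Control values → pooled ranks: 535→4, 403→3, 371→1
Rank sum = 4 + 3 + 1 = 8

8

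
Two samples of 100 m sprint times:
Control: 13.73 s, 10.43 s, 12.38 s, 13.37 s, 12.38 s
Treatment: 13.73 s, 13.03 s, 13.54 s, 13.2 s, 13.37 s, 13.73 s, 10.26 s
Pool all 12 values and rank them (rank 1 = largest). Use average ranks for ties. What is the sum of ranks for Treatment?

Sorted (descending): 13.73, 13.73, 13.73, 13.54, 13.37, 13.37, 13.2, 13.03, 12.38, 12.38, 10.43, 10.26
The 3 values of 13.73 occupy positions 1–3 → average rank 2.
The 2 values of 13.37 occupy positions 5–6 → average rank (5+6)/2 = 5.5.
The 2 values of 12.38 occupy positions 9–10 → average rank (9+10)/2 = 9.5.
Treatment values → pooled ranks: 13.73→2, 13.03→8, 13.54→4, 13.2→7, 13.37→5.5, 13.73→2, 10.26→12
Rank sum = 2 + 8 + 4 + 7 + 5.5 + 2 + 12 = 40.5

40.5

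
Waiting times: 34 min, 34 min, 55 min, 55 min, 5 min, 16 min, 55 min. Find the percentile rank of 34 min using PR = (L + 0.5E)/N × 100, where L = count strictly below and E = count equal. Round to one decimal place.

N = 7.
Strictly below 34: 2. Equal to 34: 2.
PR = (2 + 0.5·2)/7 × 100 = 42.9

42.9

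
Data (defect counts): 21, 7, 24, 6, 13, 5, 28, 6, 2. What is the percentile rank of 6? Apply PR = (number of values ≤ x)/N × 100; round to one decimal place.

N = 9.
Strictly below 6: 2. Equal to 6: 2.
PR = 4/9 × 100 = 44.4

44.4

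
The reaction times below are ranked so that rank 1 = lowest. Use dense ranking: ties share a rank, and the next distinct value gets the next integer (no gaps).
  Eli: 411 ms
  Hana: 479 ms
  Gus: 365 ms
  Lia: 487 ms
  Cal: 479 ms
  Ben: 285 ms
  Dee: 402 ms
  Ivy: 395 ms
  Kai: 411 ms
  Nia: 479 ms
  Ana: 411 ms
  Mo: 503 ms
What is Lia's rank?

7

Sorted (ascending): 285, 365, 395, 402, 411, 411, 411, 479, 479, 479, 487, 503
The 3 values of 411 share dense rank 5.
The 3 values of 479 share dense rank 6.
Remaining distinct values take the next consecutive integers.
Lia has value 487 ms → rank 7.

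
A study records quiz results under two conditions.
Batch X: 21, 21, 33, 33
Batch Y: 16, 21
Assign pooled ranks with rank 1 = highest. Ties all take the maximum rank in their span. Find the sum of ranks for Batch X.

14

Sorted (descending): 33, 33, 21, 21, 21, 16
The 2 values of 33 occupy positions 1–2 → each gets rank 2.
The 3 values of 21 occupy positions 3–5 → each gets rank 5.
Batch X values → pooled ranks: 21→5, 21→5, 33→2, 33→2
Rank sum = 5 + 5 + 2 + 2 = 14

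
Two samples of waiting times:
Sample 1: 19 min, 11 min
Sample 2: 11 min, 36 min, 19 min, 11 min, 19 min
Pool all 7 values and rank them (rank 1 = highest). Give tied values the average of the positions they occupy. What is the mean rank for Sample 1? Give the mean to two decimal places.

4.50

Sorted (descending): 36, 19, 19, 19, 11, 11, 11
The 3 values of 19 occupy positions 2–4 → average rank 3.
The 3 values of 11 occupy positions 5–7 → average rank 6.
Sample 1 values → pooled ranks: 19→3, 11→6
Mean rank = (3 + 6) / 2 = 4.50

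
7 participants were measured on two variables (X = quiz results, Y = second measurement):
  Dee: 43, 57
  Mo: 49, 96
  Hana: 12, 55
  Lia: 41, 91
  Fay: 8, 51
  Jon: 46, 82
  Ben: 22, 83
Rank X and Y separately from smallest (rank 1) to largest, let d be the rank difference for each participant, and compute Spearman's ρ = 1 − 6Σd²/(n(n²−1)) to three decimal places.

0.714

Ranks of variable 1: 5, 7, 2, 4, 1, 6, 3
Ranks of variable 2: 3, 7, 2, 6, 1, 4, 5
d = r₁ − r₂: 2, 0, 0, -2, 0, 2, -2
d²: 4, 0, 0, 4, 0, 4, 4; Σd² = 16
ρ = 1 − 6·16/(7·48) = 1 − 96/336 = 0.714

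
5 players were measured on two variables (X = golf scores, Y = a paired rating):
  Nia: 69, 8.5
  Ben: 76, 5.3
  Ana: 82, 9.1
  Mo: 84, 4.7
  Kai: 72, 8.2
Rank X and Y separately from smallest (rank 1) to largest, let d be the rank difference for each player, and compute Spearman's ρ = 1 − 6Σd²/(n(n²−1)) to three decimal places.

-0.400

Ranks of variable 1: 1, 3, 4, 5, 2
Ranks of variable 2: 4, 2, 5, 1, 3
d = r₁ − r₂: -3, 1, -1, 4, -1
d²: 9, 1, 1, 16, 1; Σd² = 28
ρ = 1 − 6·28/(5·24) = 1 − 168/120 = -0.400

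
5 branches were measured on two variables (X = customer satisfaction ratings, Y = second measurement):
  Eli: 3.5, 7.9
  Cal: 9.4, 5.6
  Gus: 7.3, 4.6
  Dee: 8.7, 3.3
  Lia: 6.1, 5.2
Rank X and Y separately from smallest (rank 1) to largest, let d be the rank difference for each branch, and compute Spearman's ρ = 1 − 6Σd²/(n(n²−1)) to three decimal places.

-0.400

Ranks of variable 1: 1, 5, 3, 4, 2
Ranks of variable 2: 5, 4, 2, 1, 3
d = r₁ − r₂: -4, 1, 1, 3, -1
d²: 16, 1, 1, 9, 1; Σd² = 28
ρ = 1 − 6·28/(5·24) = 1 − 168/120 = -0.400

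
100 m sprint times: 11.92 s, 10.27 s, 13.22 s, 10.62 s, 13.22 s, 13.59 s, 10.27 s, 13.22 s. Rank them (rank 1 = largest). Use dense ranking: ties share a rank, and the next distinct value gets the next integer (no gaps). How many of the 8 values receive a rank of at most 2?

4

Sorted (descending): 13.59, 13.22, 13.22, 13.22, 11.92, 10.62, 10.27, 10.27
The 3 values of 13.22 share dense rank 2.
The 2 values of 10.27 share dense rank 5.
Remaining distinct values take the next consecutive integers.
Ranks ≤ 2: {1, 2, 2, 2} → 4 values.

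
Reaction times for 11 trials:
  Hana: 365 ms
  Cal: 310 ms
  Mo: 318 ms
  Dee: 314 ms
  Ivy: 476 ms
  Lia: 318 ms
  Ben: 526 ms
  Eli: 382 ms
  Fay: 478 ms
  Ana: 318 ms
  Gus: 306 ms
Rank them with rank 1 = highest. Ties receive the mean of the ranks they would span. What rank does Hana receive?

Sorted (descending): 526, 478, 476, 382, 365, 318, 318, 318, 314, 310, 306
The 3 values of 318 occupy positions 6–8 → average rank 7.
Hana has value 365 ms → rank 5.

5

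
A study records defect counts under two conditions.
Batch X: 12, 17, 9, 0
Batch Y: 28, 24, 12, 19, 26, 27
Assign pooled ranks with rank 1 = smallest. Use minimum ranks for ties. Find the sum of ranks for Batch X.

11

Sorted (ascending): 0, 9, 12, 12, 17, 19, 24, 26, 27, 28
The 2 values of 12 occupy positions 3–4 → each gets rank 3.
Batch X values → pooled ranks: 12→3, 17→5, 9→2, 0→1
Rank sum = 3 + 5 + 2 + 1 = 11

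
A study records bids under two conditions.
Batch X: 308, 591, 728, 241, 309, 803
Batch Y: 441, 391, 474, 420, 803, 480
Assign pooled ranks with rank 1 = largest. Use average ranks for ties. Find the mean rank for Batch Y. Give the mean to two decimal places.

6.08

Sorted (descending): 803, 803, 728, 591, 480, 474, 441, 420, 391, 309, 308, 241
The 2 values of 803 occupy positions 1–2 → average rank (1+2)/2 = 1.5.
Batch Y values → pooled ranks: 441→7, 391→9, 474→6, 420→8, 803→1.5, 480→5
Mean rank = (7 + 9 + 6 + 8 + 1.5 + 5) / 6 = 6.08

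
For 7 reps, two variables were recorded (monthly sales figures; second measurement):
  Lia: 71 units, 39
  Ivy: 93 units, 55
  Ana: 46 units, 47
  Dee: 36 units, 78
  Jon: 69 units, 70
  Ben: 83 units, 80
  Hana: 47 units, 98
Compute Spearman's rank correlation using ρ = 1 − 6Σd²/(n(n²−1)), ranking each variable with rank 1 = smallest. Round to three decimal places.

Ranks of variable 1: 5, 7, 2, 1, 4, 6, 3
Ranks of variable 2: 1, 3, 2, 5, 4, 6, 7
d = r₁ − r₂: 4, 4, 0, -4, 0, 0, -4
d²: 16, 16, 0, 16, 0, 0, 16; Σd² = 64
ρ = 1 − 6·64/(7·48) = 1 − 384/336 = -0.143

-0.143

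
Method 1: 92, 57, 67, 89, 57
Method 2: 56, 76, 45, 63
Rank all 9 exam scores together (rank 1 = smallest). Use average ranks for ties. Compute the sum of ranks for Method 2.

15

Sorted (ascending): 45, 56, 57, 57, 63, 67, 76, 89, 92
The 2 values of 57 occupy positions 3–4 → average rank (3+4)/2 = 3.5.
Method 2 values → pooled ranks: 56→2, 76→7, 45→1, 63→5
Rank sum = 2 + 7 + 1 + 5 = 15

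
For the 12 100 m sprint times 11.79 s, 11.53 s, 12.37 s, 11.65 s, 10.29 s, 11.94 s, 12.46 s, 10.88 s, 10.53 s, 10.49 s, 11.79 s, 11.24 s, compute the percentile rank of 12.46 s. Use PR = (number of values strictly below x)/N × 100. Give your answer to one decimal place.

N = 12.
Strictly below 12.46: 11. Equal to 12.46: 1.
PR = 11/12 × 100 = 91.7

91.7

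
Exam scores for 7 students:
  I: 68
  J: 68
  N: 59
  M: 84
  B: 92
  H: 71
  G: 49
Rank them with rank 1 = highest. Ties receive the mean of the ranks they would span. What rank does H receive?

3

Sorted (descending): 92, 84, 71, 68, 68, 59, 49
The 2 values of 68 occupy positions 4–5 → average rank (4+5)/2 = 4.5.
H has value 71 → rank 3.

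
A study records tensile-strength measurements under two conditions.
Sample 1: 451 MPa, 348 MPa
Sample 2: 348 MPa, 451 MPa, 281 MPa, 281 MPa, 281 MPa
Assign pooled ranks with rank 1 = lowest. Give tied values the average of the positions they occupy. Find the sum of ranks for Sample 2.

17

Sorted (ascending): 281, 281, 281, 348, 348, 451, 451
The 3 values of 281 occupy positions 1–3 → average rank 2.
The 2 values of 348 occupy positions 4–5 → average rank (4+5)/2 = 4.5.
The 2 values of 451 occupy positions 6–7 → average rank (6+7)/2 = 6.5.
Sample 2 values → pooled ranks: 348→4.5, 451→6.5, 281→2, 281→2, 281→2
Rank sum = 4.5 + 6.5 + 2 + 2 + 2 = 17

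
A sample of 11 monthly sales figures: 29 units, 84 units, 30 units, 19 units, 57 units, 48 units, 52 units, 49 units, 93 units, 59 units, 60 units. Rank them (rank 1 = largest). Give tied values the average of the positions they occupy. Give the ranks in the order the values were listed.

Sorted (descending): 93, 84, 60, 59, 57, 52, 49, 48, 30, 29, 19
No ties — each value takes its position as its rank.

10, 2, 9, 11, 5, 8, 6, 7, 1, 4, 3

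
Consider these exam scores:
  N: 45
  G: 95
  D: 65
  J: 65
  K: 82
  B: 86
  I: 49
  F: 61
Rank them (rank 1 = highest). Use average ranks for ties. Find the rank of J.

4.5

Sorted (descending): 95, 86, 82, 65, 65, 61, 49, 45
The 2 values of 65 occupy positions 4–5 → average rank (4+5)/2 = 4.5.
J has value 65 → rank 4.5.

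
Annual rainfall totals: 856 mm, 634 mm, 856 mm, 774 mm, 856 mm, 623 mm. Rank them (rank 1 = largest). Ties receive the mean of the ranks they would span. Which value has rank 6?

Sorted (descending): 856, 856, 856, 774, 634, 623
The 3 values of 856 occupy positions 1–3 → average rank 2.
Rank 6 → value 623.

623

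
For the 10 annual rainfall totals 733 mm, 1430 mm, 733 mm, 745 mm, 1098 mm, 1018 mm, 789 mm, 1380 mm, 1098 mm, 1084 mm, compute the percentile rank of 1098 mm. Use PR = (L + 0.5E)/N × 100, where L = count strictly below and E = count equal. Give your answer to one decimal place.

N = 10.
Strictly below 1098: 6. Equal to 1098: 2.
PR = (6 + 0.5·2)/10 × 100 = 70.0

70.0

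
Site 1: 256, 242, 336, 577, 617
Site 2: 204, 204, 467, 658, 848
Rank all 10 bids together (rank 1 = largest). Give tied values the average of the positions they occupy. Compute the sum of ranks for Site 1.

28

Sorted (descending): 848, 658, 617, 577, 467, 336, 256, 242, 204, 204
The 2 values of 204 occupy positions 9–10 → average rank (9+10)/2 = 9.5.
Site 1 values → pooled ranks: 256→7, 242→8, 336→6, 577→4, 617→3
Rank sum = 7 + 8 + 6 + 4 + 3 = 28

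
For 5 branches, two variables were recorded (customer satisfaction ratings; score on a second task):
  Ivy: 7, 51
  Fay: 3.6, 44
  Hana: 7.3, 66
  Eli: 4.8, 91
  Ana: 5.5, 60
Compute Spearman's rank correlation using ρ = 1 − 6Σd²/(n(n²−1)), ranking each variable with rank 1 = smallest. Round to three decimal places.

0.300

Ranks of variable 1: 4, 1, 5, 2, 3
Ranks of variable 2: 2, 1, 4, 5, 3
d = r₁ − r₂: 2, 0, 1, -3, 0
d²: 4, 0, 1, 9, 0; Σd² = 14
ρ = 1 − 6·14/(5·24) = 1 − 84/120 = 0.300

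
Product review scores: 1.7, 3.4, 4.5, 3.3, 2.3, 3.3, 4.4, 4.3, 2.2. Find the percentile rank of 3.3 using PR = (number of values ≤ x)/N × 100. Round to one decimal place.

55.6

N = 9.
Strictly below 3.3: 3. Equal to 3.3: 2.
PR = 5/9 × 100 = 55.6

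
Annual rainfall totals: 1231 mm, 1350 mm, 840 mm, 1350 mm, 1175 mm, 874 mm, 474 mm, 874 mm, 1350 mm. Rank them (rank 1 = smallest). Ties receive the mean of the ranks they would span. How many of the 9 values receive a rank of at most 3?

Sorted (ascending): 474, 840, 874, 874, 1175, 1231, 1350, 1350, 1350
The 2 values of 874 occupy positions 3–4 → average rank (3+4)/2 = 3.5.
The 3 values of 1350 occupy positions 7–9 → average rank 8.
Ranks ≤ 3: {1, 2} → 2 values.

2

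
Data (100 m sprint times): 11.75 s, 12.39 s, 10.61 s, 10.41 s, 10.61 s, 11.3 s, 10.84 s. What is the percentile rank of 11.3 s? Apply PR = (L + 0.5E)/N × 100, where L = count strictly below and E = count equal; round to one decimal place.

64.3

N = 7.
Strictly below 11.3: 4. Equal to 11.3: 1.
PR = (4 + 0.5·1)/7 × 100 = 64.3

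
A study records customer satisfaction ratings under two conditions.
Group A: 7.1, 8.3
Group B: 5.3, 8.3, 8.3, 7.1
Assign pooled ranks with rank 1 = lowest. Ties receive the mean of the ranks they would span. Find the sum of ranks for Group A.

Sorted (ascending): 5.3, 7.1, 7.1, 8.3, 8.3, 8.3
The 2 values of 7.1 occupy positions 2–3 → average rank (2+3)/2 = 2.5.
The 3 values of 8.3 occupy positions 4–6 → average rank 5.
Group A values → pooled ranks: 7.1→2.5, 8.3→5
Rank sum = 2.5 + 5 = 7.5

7.5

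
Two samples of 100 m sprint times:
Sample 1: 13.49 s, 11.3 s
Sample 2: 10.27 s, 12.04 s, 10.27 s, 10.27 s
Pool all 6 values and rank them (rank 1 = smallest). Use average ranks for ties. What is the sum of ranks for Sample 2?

11

Sorted (ascending): 10.27, 10.27, 10.27, 11.3, 12.04, 13.49
The 3 values of 10.27 occupy positions 1–3 → average rank 2.
Sample 2 values → pooled ranks: 10.27→2, 12.04→5, 10.27→2, 10.27→2
Rank sum = 2 + 5 + 2 + 2 = 11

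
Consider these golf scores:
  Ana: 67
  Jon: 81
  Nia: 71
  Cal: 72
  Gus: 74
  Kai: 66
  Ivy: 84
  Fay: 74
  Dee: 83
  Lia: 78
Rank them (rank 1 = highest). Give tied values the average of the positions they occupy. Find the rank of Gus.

5.5

Sorted (descending): 84, 83, 81, 78, 74, 74, 72, 71, 67, 66
The 2 values of 74 occupy positions 5–6 → average rank (5+6)/2 = 5.5.
Gus has value 74 → rank 5.5.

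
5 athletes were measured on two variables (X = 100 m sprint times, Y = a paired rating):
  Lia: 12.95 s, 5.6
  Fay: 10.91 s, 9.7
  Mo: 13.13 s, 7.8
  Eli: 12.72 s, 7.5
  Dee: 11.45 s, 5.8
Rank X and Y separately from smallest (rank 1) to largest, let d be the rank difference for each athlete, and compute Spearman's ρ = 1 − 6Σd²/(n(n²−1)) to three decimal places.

Ranks of variable 1: 4, 1, 5, 3, 2
Ranks of variable 2: 1, 5, 4, 3, 2
d = r₁ − r₂: 3, -4, 1, 0, 0
d²: 9, 16, 1, 0, 0; Σd² = 26
ρ = 1 − 6·26/(5·24) = 1 − 156/120 = -0.300

-0.300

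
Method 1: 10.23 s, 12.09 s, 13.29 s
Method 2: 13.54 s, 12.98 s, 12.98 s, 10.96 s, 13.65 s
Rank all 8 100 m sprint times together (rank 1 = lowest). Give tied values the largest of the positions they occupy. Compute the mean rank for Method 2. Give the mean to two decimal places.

Sorted (ascending): 10.23, 10.96, 12.09, 12.98, 12.98, 13.29, 13.54, 13.65
The 2 values of 12.98 occupy positions 4–5 → each gets rank 5.
Method 2 values → pooled ranks: 13.54→7, 12.98→5, 12.98→5, 10.96→2, 13.65→8
Mean rank = (7 + 5 + 5 + 2 + 8) / 5 = 5.40

5.40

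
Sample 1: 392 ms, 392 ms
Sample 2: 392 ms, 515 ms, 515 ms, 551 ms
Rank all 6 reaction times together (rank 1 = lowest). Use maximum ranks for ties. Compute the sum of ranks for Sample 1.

Sorted (ascending): 392, 392, 392, 515, 515, 551
The 3 values of 392 occupy positions 1–3 → each gets rank 3.
The 2 values of 515 occupy positions 4–5 → each gets rank 5.
Sample 1 values → pooled ranks: 392→3, 392→3
Rank sum = 3 + 3 = 6

6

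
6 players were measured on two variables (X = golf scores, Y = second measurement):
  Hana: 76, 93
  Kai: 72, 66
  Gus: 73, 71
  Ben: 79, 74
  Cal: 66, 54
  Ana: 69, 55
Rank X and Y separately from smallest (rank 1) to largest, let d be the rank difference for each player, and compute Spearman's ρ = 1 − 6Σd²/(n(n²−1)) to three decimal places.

0.943

Ranks of variable 1: 5, 3, 4, 6, 1, 2
Ranks of variable 2: 6, 3, 4, 5, 1, 2
d = r₁ − r₂: -1, 0, 0, 1, 0, 0
d²: 1, 0, 0, 1, 0, 0; Σd² = 2
ρ = 1 − 6·2/(6·35) = 1 − 12/210 = 0.943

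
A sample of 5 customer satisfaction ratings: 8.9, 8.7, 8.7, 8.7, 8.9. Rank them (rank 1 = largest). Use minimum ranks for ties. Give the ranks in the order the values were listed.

1, 3, 3, 3, 1

Sorted (descending): 8.9, 8.9, 8.7, 8.7, 8.7
The 2 values of 8.9 occupy positions 1–2 → each gets rank 1.
The 3 values of 8.7 occupy positions 3–5 → each gets rank 3.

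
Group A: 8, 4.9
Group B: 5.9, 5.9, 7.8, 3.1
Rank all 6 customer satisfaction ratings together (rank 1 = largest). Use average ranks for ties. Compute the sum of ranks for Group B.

15

Sorted (descending): 8, 7.8, 5.9, 5.9, 4.9, 3.1
The 2 values of 5.9 occupy positions 3–4 → average rank (3+4)/2 = 3.5.
Group B values → pooled ranks: 5.9→3.5, 5.9→3.5, 7.8→2, 3.1→6
Rank sum = 3.5 + 3.5 + 2 + 6 = 15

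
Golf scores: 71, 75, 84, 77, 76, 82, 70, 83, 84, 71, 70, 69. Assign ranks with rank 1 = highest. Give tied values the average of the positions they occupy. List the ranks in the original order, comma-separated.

8.5, 7, 1.5, 5, 6, 4, 10.5, 3, 1.5, 8.5, 10.5, 12

Sorted (descending): 84, 84, 83, 82, 77, 76, 75, 71, 71, 70, 70, 69
The 2 values of 84 occupy positions 1–2 → average rank (1+2)/2 = 1.5.
The 2 values of 71 occupy positions 8–9 → average rank (8+9)/2 = 8.5.
The 2 values of 70 occupy positions 10–11 → average rank (10+11)/2 = 10.5.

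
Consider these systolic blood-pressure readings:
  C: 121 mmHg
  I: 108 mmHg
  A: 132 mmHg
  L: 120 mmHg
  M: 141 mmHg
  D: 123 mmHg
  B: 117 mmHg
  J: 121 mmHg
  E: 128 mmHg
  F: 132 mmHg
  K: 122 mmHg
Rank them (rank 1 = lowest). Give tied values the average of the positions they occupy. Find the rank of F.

9.5

Sorted (ascending): 108, 117, 120, 121, 121, 122, 123, 128, 132, 132, 141
The 2 values of 121 occupy positions 4–5 → average rank (4+5)/2 = 4.5.
The 2 values of 132 occupy positions 9–10 → average rank (9+10)/2 = 9.5.
F has value 132 mmHg → rank 9.5.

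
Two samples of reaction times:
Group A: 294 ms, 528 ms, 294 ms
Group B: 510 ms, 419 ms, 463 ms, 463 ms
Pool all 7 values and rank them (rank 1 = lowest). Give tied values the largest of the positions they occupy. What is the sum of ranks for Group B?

19

Sorted (ascending): 294, 294, 419, 463, 463, 510, 528
The 2 values of 294 occupy positions 1–2 → each gets rank 2.
The 2 values of 463 occupy positions 4–5 → each gets rank 5.
Group B values → pooled ranks: 510→6, 419→3, 463→5, 463→5
Rank sum = 6 + 3 + 5 + 5 = 19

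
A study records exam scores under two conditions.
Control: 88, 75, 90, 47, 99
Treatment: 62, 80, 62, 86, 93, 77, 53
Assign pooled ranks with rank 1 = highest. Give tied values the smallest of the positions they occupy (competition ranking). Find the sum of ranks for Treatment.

49

Sorted (descending): 99, 93, 90, 88, 86, 80, 77, 75, 62, 62, 53, 47
The 2 values of 62 occupy positions 9–10 → each gets rank 9.
Treatment values → pooled ranks: 62→9, 80→6, 62→9, 86→5, 93→2, 77→7, 53→11
Rank sum = 9 + 6 + 9 + 5 + 2 + 7 + 11 = 49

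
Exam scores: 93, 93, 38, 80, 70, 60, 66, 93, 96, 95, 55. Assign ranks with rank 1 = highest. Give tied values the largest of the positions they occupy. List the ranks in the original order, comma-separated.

5, 5, 11, 6, 7, 9, 8, 5, 1, 2, 10

Sorted (descending): 96, 95, 93, 93, 93, 80, 70, 66, 60, 55, 38
The 3 values of 93 occupy positions 3–5 → each gets rank 5.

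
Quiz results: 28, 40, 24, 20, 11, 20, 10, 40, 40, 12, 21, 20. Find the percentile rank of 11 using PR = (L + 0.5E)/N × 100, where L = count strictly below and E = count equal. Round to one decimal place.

12.5

N = 12.
Strictly below 11: 1. Equal to 11: 1.
PR = (1 + 0.5·1)/12 × 100 = 12.5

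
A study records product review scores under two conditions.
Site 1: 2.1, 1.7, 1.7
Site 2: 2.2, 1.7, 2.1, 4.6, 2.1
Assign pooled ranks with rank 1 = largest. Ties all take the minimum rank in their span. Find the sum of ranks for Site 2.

15

Sorted (descending): 4.6, 2.2, 2.1, 2.1, 2.1, 1.7, 1.7, 1.7
The 3 values of 2.1 occupy positions 3–5 → each gets rank 3.
The 3 values of 1.7 occupy positions 6–8 → each gets rank 6.
Site 2 values → pooled ranks: 2.2→2, 1.7→6, 2.1→3, 4.6→1, 2.1→3
Rank sum = 2 + 6 + 3 + 1 + 3 = 15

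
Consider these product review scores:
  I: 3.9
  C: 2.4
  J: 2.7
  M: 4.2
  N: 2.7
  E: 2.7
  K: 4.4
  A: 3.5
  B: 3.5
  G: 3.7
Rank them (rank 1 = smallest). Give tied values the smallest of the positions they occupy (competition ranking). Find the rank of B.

Sorted (ascending): 2.4, 2.7, 2.7, 2.7, 3.5, 3.5, 3.7, 3.9, 4.2, 4.4
The 3 values of 2.7 occupy positions 2–4 → each gets rank 2.
The 2 values of 3.5 occupy positions 5–6 → each gets rank 5.
B has value 3.5 → rank 5.

5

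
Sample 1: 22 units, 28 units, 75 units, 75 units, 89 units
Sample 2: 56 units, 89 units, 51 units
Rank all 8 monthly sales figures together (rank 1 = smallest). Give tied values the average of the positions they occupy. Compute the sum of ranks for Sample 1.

Sorted (ascending): 22, 28, 51, 56, 75, 75, 89, 89
The 2 values of 75 occupy positions 5–6 → average rank (5+6)/2 = 5.5.
The 2 values of 89 occupy positions 7–8 → average rank (7+8)/2 = 7.5.
Sample 1 values → pooled ranks: 22→1, 28→2, 75→5.5, 75→5.5, 89→7.5
Rank sum = 1 + 2 + 5.5 + 5.5 + 7.5 = 21.5

21.5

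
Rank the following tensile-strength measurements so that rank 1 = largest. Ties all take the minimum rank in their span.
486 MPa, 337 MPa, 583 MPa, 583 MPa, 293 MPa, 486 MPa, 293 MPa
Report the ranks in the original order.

Sorted (descending): 583, 583, 486, 486, 337, 293, 293
The 2 values of 583 occupy positions 1–2 → each gets rank 1.
The 2 values of 486 occupy positions 3–4 → each gets rank 3.
The 2 values of 293 occupy positions 6–7 → each gets rank 6.

3, 5, 1, 1, 6, 3, 6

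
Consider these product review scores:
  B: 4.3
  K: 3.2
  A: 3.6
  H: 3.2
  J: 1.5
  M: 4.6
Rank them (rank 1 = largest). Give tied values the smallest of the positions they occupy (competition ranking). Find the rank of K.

Sorted (descending): 4.6, 4.3, 3.6, 3.2, 3.2, 1.5
The 2 values of 3.2 occupy positions 4–5 → each gets rank 4.
K has value 3.2 → rank 4.

4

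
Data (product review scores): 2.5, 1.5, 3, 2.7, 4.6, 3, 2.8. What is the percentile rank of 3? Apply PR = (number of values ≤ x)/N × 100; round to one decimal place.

N = 7.
Strictly below 3: 4. Equal to 3: 2.
PR = 6/7 × 100 = 85.7

85.7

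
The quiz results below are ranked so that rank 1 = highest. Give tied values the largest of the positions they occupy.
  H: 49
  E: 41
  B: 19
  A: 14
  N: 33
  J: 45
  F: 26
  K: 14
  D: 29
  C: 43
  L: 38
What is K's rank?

Sorted (descending): 49, 45, 43, 41, 38, 33, 29, 26, 19, 14, 14
The 2 values of 14 occupy positions 10–11 → each gets rank 11.
K has value 14 → rank 11.

11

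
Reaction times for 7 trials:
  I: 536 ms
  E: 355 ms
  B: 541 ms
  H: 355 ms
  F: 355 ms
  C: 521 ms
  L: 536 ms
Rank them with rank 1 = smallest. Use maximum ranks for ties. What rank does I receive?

Sorted (ascending): 355, 355, 355, 521, 536, 536, 541
The 3 values of 355 occupy positions 1–3 → each gets rank 3.
The 2 values of 536 occupy positions 5–6 → each gets rank 6.
I has value 536 ms → rank 6.

6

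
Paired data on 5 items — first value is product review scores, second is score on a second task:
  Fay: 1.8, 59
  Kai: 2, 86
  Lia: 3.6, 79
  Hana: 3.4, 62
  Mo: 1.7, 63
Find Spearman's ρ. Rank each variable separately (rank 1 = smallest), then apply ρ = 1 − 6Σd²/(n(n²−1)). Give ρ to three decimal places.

Ranks of variable 1: 2, 3, 5, 4, 1
Ranks of variable 2: 1, 5, 4, 2, 3
d = r₁ − r₂: 1, -2, 1, 2, -2
d²: 1, 4, 1, 4, 4; Σd² = 14
ρ = 1 − 6·14/(5·24) = 1 − 84/120 = 0.300

0.300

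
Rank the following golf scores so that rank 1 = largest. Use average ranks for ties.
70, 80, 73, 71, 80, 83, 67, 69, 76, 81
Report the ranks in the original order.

Sorted (descending): 83, 81, 80, 80, 76, 73, 71, 70, 69, 67
The 2 values of 80 occupy positions 3–4 → average rank (3+4)/2 = 3.5.

8, 3.5, 6, 7, 3.5, 1, 10, 9, 5, 2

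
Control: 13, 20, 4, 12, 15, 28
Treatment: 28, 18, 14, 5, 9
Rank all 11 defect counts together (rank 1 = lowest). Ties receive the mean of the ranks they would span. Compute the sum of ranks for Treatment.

Sorted (ascending): 4, 5, 9, 12, 13, 14, 15, 18, 20, 28, 28
The 2 values of 28 occupy positions 10–11 → average rank (10+11)/2 = 10.5.
Treatment values → pooled ranks: 28→10.5, 18→8, 14→6, 5→2, 9→3
Rank sum = 10.5 + 8 + 6 + 2 + 3 = 29.5

29.5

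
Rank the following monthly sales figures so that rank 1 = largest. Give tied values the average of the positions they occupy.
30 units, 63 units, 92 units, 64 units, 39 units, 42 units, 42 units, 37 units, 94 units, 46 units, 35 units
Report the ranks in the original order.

Sorted (descending): 94, 92, 64, 63, 46, 42, 42, 39, 37, 35, 30
The 2 values of 42 occupy positions 6–7 → average rank (6+7)/2 = 6.5.

11, 4, 2, 3, 8, 6.5, 6.5, 9, 1, 5, 10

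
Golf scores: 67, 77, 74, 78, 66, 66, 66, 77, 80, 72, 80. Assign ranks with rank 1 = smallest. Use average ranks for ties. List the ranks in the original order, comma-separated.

4, 7.5, 6, 9, 2, 2, 2, 7.5, 10.5, 5, 10.5

Sorted (ascending): 66, 66, 66, 67, 72, 74, 77, 77, 78, 80, 80
The 3 values of 66 occupy positions 1–3 → average rank 2.
The 2 values of 77 occupy positions 7–8 → average rank (7+8)/2 = 7.5.
The 2 values of 80 occupy positions 10–11 → average rank (10+11)/2 = 10.5.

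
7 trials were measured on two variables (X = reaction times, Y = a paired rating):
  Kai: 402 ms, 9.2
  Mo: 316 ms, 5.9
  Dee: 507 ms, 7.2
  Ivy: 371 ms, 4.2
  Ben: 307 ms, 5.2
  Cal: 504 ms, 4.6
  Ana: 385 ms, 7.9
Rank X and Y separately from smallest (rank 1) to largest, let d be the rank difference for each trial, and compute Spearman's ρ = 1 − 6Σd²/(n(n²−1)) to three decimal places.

0.286

Ranks of variable 1: 5, 2, 7, 3, 1, 6, 4
Ranks of variable 2: 7, 4, 5, 1, 3, 2, 6
d = r₁ − r₂: -2, -2, 2, 2, -2, 4, -2
d²: 4, 4, 4, 4, 4, 16, 4; Σd² = 40
ρ = 1 − 6·40/(7·48) = 1 − 240/336 = 0.286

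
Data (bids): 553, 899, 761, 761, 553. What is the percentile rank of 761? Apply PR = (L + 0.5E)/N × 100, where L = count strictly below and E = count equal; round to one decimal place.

N = 5.
Strictly below 761: 2. Equal to 761: 2.
PR = (2 + 0.5·2)/5 × 100 = 60.0

60.0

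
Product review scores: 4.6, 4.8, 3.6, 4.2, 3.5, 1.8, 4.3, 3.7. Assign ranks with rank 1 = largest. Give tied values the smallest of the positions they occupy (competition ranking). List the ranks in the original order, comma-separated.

2, 1, 6, 4, 7, 8, 3, 5

Sorted (descending): 4.8, 4.6, 4.3, 4.2, 3.7, 3.6, 3.5, 1.8
No ties — each value takes its position as its rank.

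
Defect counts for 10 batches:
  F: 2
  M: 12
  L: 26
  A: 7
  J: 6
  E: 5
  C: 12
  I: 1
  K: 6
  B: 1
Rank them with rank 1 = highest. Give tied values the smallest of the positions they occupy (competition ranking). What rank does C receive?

2

Sorted (descending): 26, 12, 12, 7, 6, 6, 5, 2, 1, 1
The 2 values of 12 occupy positions 2–3 → each gets rank 2.
The 2 values of 6 occupy positions 5–6 → each gets rank 5.
The 2 values of 1 occupy positions 9–10 → each gets rank 9.
C has value 12 → rank 2.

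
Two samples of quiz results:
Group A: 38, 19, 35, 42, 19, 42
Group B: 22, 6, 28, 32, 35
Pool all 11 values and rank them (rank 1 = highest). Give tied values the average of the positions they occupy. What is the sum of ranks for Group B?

36.5

Sorted (descending): 42, 42, 38, 35, 35, 32, 28, 22, 19, 19, 6
The 2 values of 42 occupy positions 1–2 → average rank (1+2)/2 = 1.5.
The 2 values of 35 occupy positions 4–5 → average rank (4+5)/2 = 4.5.
The 2 values of 19 occupy positions 9–10 → average rank (9+10)/2 = 9.5.
Group B values → pooled ranks: 22→8, 6→11, 28→7, 32→6, 35→4.5
Rank sum = 8 + 11 + 7 + 6 + 4.5 = 36.5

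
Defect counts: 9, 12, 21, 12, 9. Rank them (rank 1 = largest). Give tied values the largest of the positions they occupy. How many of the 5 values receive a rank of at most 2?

Sorted (descending): 21, 12, 12, 9, 9
The 2 values of 12 occupy positions 2–3 → each gets rank 3.
The 2 values of 9 occupy positions 4–5 → each gets rank 5.
Ranks ≤ 2: {1} → 1 value.

1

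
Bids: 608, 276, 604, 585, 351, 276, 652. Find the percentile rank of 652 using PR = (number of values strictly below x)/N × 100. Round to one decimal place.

N = 7.
Strictly below 652: 6. Equal to 652: 1.
PR = 6/7 × 100 = 85.7

85.7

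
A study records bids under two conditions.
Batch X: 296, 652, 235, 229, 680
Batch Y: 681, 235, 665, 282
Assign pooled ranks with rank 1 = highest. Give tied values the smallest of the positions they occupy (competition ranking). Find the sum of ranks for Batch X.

27

Sorted (descending): 681, 680, 665, 652, 296, 282, 235, 235, 229
The 2 values of 235 occupy positions 7–8 → each gets rank 7.
Batch X values → pooled ranks: 296→5, 652→4, 235→7, 229→9, 680→2
Rank sum = 5 + 4 + 7 + 9 + 2 = 27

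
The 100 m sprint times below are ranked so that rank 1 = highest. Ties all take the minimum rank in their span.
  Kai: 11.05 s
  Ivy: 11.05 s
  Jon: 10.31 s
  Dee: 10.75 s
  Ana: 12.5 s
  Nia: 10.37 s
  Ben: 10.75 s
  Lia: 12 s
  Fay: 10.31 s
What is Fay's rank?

Sorted (descending): 12.5, 12, 11.05, 11.05, 10.75, 10.75, 10.37, 10.31, 10.31
The 2 values of 11.05 occupy positions 3–4 → each gets rank 3.
The 2 values of 10.75 occupy positions 5–6 → each gets rank 5.
The 2 values of 10.31 occupy positions 8–9 → each gets rank 8.
Fay has value 10.31 s → rank 8.

8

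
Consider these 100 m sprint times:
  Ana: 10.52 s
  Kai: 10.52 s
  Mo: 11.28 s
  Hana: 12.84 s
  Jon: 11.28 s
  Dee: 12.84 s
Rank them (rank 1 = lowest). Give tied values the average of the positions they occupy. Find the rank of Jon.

Sorted (ascending): 10.52, 10.52, 11.28, 11.28, 12.84, 12.84
The 2 values of 10.52 occupy positions 1–2 → average rank (1+2)/2 = 1.5.
The 2 values of 11.28 occupy positions 3–4 → average rank (3+4)/2 = 3.5.
The 2 values of 12.84 occupy positions 5–6 → average rank (5+6)/2 = 5.5.
Jon has value 11.28 s → rank 3.5.

3.5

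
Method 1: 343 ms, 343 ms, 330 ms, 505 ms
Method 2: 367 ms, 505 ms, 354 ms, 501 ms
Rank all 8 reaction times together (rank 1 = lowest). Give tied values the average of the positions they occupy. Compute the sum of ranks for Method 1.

Sorted (ascending): 330, 343, 343, 354, 367, 501, 505, 505
The 2 values of 343 occupy positions 2–3 → average rank (2+3)/2 = 2.5.
The 2 values of 505 occupy positions 7–8 → average rank (7+8)/2 = 7.5.
Method 1 values → pooled ranks: 343→2.5, 343→2.5, 330→1, 505→7.5
Rank sum = 2.5 + 2.5 + 1 + 7.5 = 13.5

13.5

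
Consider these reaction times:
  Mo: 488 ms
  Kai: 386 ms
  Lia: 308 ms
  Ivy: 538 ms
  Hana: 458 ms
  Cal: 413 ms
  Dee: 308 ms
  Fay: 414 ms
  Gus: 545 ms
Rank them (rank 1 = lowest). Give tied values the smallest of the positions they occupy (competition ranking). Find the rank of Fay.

5

Sorted (ascending): 308, 308, 386, 413, 414, 458, 488, 538, 545
The 2 values of 308 occupy positions 1–2 → each gets rank 1.
Fay has value 414 ms → rank 5.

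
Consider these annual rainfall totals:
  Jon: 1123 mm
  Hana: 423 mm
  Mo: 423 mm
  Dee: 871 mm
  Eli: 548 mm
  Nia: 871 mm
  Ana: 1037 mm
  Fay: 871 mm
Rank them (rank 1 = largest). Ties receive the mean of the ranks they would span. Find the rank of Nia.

4

Sorted (descending): 1123, 1037, 871, 871, 871, 548, 423, 423
The 3 values of 871 occupy positions 3–5 → average rank 4.
The 2 values of 423 occupy positions 7–8 → average rank (7+8)/2 = 7.5.
Nia has value 871 mm → rank 4.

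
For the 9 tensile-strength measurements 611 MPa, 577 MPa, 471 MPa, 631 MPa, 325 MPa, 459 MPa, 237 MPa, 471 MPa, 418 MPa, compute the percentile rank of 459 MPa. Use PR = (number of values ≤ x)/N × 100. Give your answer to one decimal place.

44.4

N = 9.
Strictly below 459: 3. Equal to 459: 1.
PR = 4/9 × 100 = 44.4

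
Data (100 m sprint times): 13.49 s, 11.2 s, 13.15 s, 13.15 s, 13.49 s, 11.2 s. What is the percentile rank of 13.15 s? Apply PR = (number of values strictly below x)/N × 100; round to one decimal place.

33.3

N = 6.
Strictly below 13.15: 2. Equal to 13.15: 2.
PR = 2/6 × 100 = 33.3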